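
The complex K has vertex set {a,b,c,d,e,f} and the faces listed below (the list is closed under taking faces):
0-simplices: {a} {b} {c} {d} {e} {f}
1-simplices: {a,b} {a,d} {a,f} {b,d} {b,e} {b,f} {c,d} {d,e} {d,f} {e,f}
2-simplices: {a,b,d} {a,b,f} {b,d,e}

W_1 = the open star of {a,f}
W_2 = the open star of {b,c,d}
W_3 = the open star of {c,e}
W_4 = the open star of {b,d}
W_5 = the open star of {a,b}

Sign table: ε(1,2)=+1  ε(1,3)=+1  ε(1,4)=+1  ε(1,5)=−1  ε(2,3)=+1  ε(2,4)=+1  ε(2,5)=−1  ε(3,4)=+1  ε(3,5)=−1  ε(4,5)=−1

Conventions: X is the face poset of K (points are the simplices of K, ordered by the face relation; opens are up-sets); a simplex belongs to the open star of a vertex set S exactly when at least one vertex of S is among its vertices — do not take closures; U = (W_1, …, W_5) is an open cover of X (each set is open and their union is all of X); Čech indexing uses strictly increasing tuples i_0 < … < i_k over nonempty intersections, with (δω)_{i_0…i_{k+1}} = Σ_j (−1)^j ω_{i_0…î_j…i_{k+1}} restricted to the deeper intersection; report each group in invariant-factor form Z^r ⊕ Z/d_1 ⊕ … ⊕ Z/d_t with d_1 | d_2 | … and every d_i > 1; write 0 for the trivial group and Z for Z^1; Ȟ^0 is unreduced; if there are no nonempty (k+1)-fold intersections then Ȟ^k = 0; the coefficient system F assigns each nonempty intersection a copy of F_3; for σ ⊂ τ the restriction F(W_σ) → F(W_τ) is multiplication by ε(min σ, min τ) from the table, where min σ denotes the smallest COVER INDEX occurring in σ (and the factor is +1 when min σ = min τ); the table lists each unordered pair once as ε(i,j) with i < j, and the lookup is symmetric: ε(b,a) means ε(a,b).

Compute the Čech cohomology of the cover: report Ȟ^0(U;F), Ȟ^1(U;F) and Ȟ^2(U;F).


nonempty intersections:
  W1={{a},{f},{a,b},{a,d},{a,f},{b,f},{d,f},{e,f},{a,b,d},{a,b,f}} W2={{b},{c},{d},{a,b},{a,d},{b,d},{b,e},{b,f},{c,d},{d,e},{d,f},{a,b,d},{a,b,f},{b,d,e}} W3={{c},{e},{b,e},{c,d},{d,e},{e,f},{b,d,e}} W4={{b},{d},{a,b},{a,d},{b,d},{b,e},{b,f},{c,d},{d,e},{d,f},{a,b,d},{a,b,f},{b,d,e}} W5={{a},{b},{a,b},{a,d},{a,f},{b,d},{b,e},{b,f},{a,b,d},{a,b,f},{b,d,e}}
  W12={{a,b},{a,d},{b,f},{d,f},{a,b,d},{a,b,f}} W13={{e,f}} W14={{a,b},{a,d},{b,f},{d,f},{a,b,d},{a,b,f}} W15={{a},{a,b},{a,d},{a,f},{b,f},{a,b,d},{a,b,f}} W23={{c},{b,e},{c,d},{d,e},{b,d,e}} W24={{b},{d},{a,b},{a,d},{b,d},{b,e},{b,f},{c,d},{d,e},{d,f},{a,b,d},{a,b,f},{b,d,e}} W25={{b},{a,b},{a,d},{b,d},{b,e},{b,f},{a,b,d},{a,b,f},{b,d,e}} W34={{b,e},{c,d},{d,e},{b,d,e}} W35={{b,e},{b,d,e}} W45={{b},{a,b},{a,d},{b,d},{b,e},{b,f},{a,b,d},{a,b,f},{b,d,e}}
  W124={{a,b},{a,d},{b,f},{d,f},{a,b,d},{a,b,f}} W125={{a,b},{a,d},{b,f},{a,b,d},{a,b,f}} W145={{a,b},{a,d},{b,f},{a,b,d},{a,b,f}} W234={{b,e},{c,d},{d,e},{b,d,e}} W235={{b,e},{b,d,e}} W245={{b},{a,b},{a,d},{b,d},{b,e},{b,f},{a,b,d},{a,b,f},{b,d,e}} W345={{b,e},{b,d,e}}
  W1245={{a,b},{a,d},{b,f},{a,b,d},{a,b,f}} W2345={{b,e},{b,d,e}}
C dims 5,10,7,2; δ0: rk_F3 4; δ1: rk_F3 5; δ2: rk_F3 2
Ȟ^0: (5−4)−0=1 ⇒ Z/3
Ȟ^1: (10−5)−4=1 ⇒ Z/3
Ȟ^2: (7−2)−5=0 ⇒ 0

Ȟ^0 ≅ Z/3, Ȟ^1 ≅ Z/3 and Ȟ^2 ≅ 0


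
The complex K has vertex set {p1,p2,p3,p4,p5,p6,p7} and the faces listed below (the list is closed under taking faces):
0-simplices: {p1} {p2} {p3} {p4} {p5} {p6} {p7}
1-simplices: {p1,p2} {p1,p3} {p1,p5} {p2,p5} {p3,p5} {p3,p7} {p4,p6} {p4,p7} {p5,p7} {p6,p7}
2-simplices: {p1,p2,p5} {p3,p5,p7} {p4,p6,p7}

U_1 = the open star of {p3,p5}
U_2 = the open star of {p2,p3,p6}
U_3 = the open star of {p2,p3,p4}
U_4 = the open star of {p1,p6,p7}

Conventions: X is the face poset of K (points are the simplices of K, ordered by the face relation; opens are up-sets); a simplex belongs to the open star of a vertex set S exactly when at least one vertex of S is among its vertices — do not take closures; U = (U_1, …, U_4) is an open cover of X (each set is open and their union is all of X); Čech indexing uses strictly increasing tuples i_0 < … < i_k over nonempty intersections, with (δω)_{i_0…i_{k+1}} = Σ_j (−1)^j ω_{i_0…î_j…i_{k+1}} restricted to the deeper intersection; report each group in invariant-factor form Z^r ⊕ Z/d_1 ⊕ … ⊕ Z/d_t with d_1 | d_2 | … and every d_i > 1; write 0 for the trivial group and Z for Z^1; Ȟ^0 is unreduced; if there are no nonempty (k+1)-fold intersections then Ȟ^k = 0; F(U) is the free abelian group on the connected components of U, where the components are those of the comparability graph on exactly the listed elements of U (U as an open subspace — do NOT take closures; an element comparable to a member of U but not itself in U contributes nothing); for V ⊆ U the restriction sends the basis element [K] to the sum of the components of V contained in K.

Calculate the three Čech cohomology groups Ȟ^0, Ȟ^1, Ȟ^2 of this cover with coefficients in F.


Ȟ^0 ≅ Z, Ȟ^1 ≅ Z and Ȟ^2 ≅ 0

cover nerve:
  U1={{p3},{p5},{p1,p3},{p1,p5},{p2,p5},{p3,p5},{p3,p7},{p5,p7},{p1,p2,p5},{p3,p5,p7}} U2={{p2},{p3},{p6},{p1,p2},{p1,p3},{p2,p5},{p3,p5},{p3,p7},{p4,p6},{p6,p7},{p1,p2,p5},{p3,p5,p7},{p4,p6,p7}} U3={{p2},{p3},{p4},{p1,p2},{p1,p3},{p2,p5},{p3,p5},{p3,p7},{p4,p6},{p4,p7},{p1,p2,p5},{p3,p5,p7},{p4,p6,p7}} U4={{p1},{p6},{p7},{p1,p2},{p1,p3},{p1,p5},{p3,p7},{p4,p6},{p4,p7},{p5,p7},{p6,p7},{p1,p2,p5},{p3,p5,p7},{p4,p6,p7}}
  U12={{p3},{p1,p3},{p2,p5},{p3,p5},{p3,p7},{p1,p2,p5},{p3,p5,p7}} U13={{p3},{p1,p3},{p2,p5},{p3,p5},{p3,p7},{p1,p2,p5},{p3,p5,p7}} U14={{p1,p3},{p1,p5},{p3,p7},{p5,p7},{p1,p2,p5},{p3,p5,p7}} U23={{p2},{p3},{p1,p2},{p1,p3},{p2,p5},{p3,p5},{p3,p7},{p4,p6},{p1,p2,p5},{p3,p5,p7},{p4,p6,p7}} U24={{p6},{p1,p2},{p1,p3},{p3,p7},{p4,p6},{p6,p7},{p1,p2,p5},{p3,p5,p7},{p4,p6,p7}} U34={{p1,p2},{p1,p3},{p3,p7},{p4,p6},{p4,p7},{p1,p2,p5},{p3,p5,p7},{p4,p6,p7}}
  U123={{p3},{p1,p3},{p2,p5},{p3,p5},{p3,p7},{p1,p2,p5},{p3,p5,p7}} U124={{p1,p3},{p3,p7},{p1,p2,p5},{p3,p5,p7}} U134={{p1,p3},{p3,p7},{p1,p2,p5},{p3,p5,p7}} U234={{p1,p2},{p1,p3},{p3,p7},{p4,p6},{p1,p2,p5},{p3,p5,p7},{p4,p6,p7}}
  U1234={{p1,p3},{p3,p7},{p1,p2,p5},{p3,p5,p7}}
components per intersection:
  U1: {{p3},{p5},{p1,p3},{p1,p5},{p2,p5},{p3,p5},{p3,p7},{p5,p7},{p1,p2,p5},{p3,p5,p7}}
  U2: {{p2},{p1,p2},{p2,p5},{p1,p2,p5}} {{p3},{p1,p3},{p3,p5},{p3,p7},{p3,p5,p7}} {{p6},{p4,p6},{p6,p7},{p4,p6,p7}}
  U3: {{p2},{p1,p2},{p2,p5},{p1,p2,p5}} {{p3},{p1,p3},{p3,p5},{p3,p7},{p3,p5,p7}} {{p4},{p4,p6},{p4,p7},{p4,p6,p7}}
  U4: {{p1},{p1,p2},{p1,p3},{p1,p5},{p1,p2,p5}} {{p6},{p7},{p3,p7},{p4,p6},{p4,p7},{p5,p7},{p6,p7},{p3,p5,p7},{p4,p6,p7}}
  U12: {{p3},{p1,p3},{p3,p5},{p3,p7},{p3,p5,p7}} {{p2,p5},{p1,p2,p5}}
  U13: {{p3},{p1,p3},{p3,p5},{p3,p7},{p3,p5,p7}} {{p2,p5},{p1,p2,p5}}
  U14: {{p1,p3}} {{p1,p5},{p1,p2,p5}} {{p3,p7},{p5,p7},{p3,p5,p7}}
  U23: {{p2},{p1,p2},{p2,p5},{p1,p2,p5}} {{p3},{p1,p3},{p3,p5},{p3,p7},{p3,p5,p7}} {{p4,p6},{p4,p6,p7}}
  U24: {{p6},{p4,p6},{p6,p7},{p4,p6,p7}} {{p1,p2},{p1,p2,p5}} {{p1,p3}} {{p3,p7},{p3,p5,p7}}
  U34: {{p1,p2},{p1,p2,p5}} {{p1,p3}} {{p3,p7},{p3,p5,p7}} {{p4,p6},{p4,p7},{p4,p6,p7}}
  U123: {{p3},{p1,p3},{p3,p5},{p3,p7},{p3,p5,p7}} {{p2,p5},{p1,p2,p5}}
  U124: {{p1,p3}} {{p3,p7},{p3,p5,p7}} {{p1,p2,p5}}
  U134: {{p1,p3}} {{p3,p7},{p3,p5,p7}} {{p1,p2,p5}}
  U234: {{p1,p2},{p1,p2,p5}} {{p1,p3}} {{p3,p7},{p3,p5,p7}} {{p4,p6},{p4,p6,p7}}
  U1234: {{p1,p3}} {{p3,p7},{p3,p5,p7}} {{p1,p2,p5}}
C dims 9,18,12,3; δ0: rk 8, SNF 1^8; δ1: rk 9, SNF 1^9; δ2: rk 3, SNF 1^3
Ȟ^0: (9−8)−0=1 ⇒ Z
Ȟ^1: (18−9)−8=1 ⇒ Z
Ȟ^2: (12−3)−9=0 ⇒ 0


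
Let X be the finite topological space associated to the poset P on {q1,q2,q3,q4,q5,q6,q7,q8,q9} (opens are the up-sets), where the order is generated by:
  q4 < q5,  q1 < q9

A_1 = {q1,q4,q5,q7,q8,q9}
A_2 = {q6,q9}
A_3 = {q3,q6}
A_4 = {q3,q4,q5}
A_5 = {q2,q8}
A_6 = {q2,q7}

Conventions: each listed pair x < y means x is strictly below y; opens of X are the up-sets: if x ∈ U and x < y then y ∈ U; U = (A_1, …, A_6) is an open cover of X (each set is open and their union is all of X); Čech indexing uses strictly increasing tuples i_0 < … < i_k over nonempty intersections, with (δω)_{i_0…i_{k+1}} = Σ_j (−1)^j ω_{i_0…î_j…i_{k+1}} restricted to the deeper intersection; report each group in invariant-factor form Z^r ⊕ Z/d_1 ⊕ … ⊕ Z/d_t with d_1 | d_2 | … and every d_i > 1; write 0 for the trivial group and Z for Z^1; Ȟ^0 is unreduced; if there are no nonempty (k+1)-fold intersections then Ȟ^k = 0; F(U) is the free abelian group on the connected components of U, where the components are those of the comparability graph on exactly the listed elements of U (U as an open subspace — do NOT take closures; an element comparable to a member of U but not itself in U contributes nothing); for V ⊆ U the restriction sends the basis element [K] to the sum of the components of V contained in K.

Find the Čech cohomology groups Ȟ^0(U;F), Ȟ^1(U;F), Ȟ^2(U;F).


Ȟ^0 = Z^7, Ȟ^1 = 0 and Ȟ^2 = 0

intersection data:
  A12={q9} A14={q4,q5} A15={q8} A16={q7} A23={q6} A34={q3} A56={q2}
components per intersection:
  A1: {q1,q9} {q4,q5} {q7} {q8}
  A2: {q6} {q9}
  A3: {q3} {q6}
  A4: {q3} {q4,q5}
  A5: {q2} {q8}
  A6: {q2} {q7}
  A12: {q9}
  A14: {q4,q5}
  A15: {q8}
  A16: {q7}
  A23: {q6}
  A34: {q3}
  A56: {q2}
C dims 14,7; δ0: rk 7, SNF 1^7
Ȟ^0 = (14 − 7) − 0 = 7, so Ȟ^0 ≅ Z^7
Ȟ^1 = (7 − 0) − 7 = 0, so Ȟ^1 ≅ 0
Ȟ^2 = (0 − 0) − 0 = 0, so Ȟ^2 ≅ 0


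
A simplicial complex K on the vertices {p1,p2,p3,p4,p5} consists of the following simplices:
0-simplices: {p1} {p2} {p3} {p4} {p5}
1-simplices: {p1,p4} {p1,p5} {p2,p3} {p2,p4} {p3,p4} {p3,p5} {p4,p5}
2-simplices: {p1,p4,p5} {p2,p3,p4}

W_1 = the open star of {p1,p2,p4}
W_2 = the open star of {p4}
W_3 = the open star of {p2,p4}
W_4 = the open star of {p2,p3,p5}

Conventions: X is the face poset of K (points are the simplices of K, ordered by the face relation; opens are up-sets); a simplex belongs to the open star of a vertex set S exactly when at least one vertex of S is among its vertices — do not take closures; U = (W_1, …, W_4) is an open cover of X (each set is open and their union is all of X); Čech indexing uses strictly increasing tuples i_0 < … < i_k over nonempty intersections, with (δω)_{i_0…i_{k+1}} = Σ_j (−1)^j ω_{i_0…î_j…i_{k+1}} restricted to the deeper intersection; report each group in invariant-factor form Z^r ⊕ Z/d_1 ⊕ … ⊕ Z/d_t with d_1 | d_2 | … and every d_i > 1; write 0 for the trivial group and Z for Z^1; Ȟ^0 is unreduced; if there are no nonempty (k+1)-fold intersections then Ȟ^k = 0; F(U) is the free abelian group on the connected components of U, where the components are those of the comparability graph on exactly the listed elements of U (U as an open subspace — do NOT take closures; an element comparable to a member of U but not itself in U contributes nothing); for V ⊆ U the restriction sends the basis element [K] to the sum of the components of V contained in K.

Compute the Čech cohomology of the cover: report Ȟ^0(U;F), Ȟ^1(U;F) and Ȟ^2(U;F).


intersection data:
  W1={{p1},{p2},{p4},{p1,p4},{p1,p5},{p2,p3},{p2,p4},{p3,p4},{p4,p5},{p1,p4,p5},{p2,p3,p4}} W2={{p4},{p1,p4},{p2,p4},{p3,p4},{p4,p5},{p1,p4,p5},{p2,p3,p4}} W3={{p2},{p4},{p1,p4},{p2,p3},{p2,p4},{p3,p4},{p4,p5},{p1,p4,p5},{p2,p3,p4}} W4={{p2},{p3},{p5},{p1,p5},{p2,p3},{p2,p4},{p3,p4},{p3,p5},{p4,p5},{p1,p4,p5},{p2,p3,p4}}
  W12={{p4},{p1,p4},{p2,p4},{p3,p4},{p4,p5},{p1,p4,p5},{p2,p3,p4}} W13={{p2},{p4},{p1,p4},{p2,p3},{p2,p4},{p3,p4},{p4,p5},{p1,p4,p5},{p2,p3,p4}} W14={{p2},{p1,p5},{p2,p3},{p2,p4},{p3,p4},{p4,p5},{p1,p4,p5},{p2,p3,p4}} W23={{p4},{p1,p4},{p2,p4},{p3,p4},{p4,p5},{p1,p4,p5},{p2,p3,p4}} W24={{p2,p4},{p3,p4},{p4,p5},{p1,p4,p5},{p2,p3,p4}} W34={{p2},{p2,p3},{p2,p4},{p3,p4},{p4,p5},{p1,p4,p5},{p2,p3,p4}}
  W123={{p4},{p1,p4},{p2,p4},{p3,p4},{p4,p5},{p1,p4,p5},{p2,p3,p4}} W124={{p2,p4},{p3,p4},{p4,p5},{p1,p4,p5},{p2,p3,p4}} W134={{p2},{p2,p3},{p2,p4},{p3,p4},{p4,p5},{p1,p4,p5},{p2,p3,p4}} W234={{p2,p4},{p3,p4},{p4,p5},{p1,p4,p5},{p2,p3,p4}}
  W1234={{p2,p4},{p3,p4},{p4,p5},{p1,p4,p5},{p2,p3,p4}}
components per intersection:
  W1: {{p1},{p2},{p4},{p1,p4},{p1,p5},{p2,p3},{p2,p4},{p3,p4},{p4,p5},{p1,p4,p5},{p2,p3,p4}}
  W2: {{p4},{p1,p4},{p2,p4},{p3,p4},{p4,p5},{p1,p4,p5},{p2,p3,p4}}
  W3: {{p2},{p4},{p1,p4},{p2,p3},{p2,p4},{p3,p4},{p4,p5},{p1,p4,p5},{p2,p3,p4}}
  W4: {{p2},{p3},{p5},{p1,p5},{p2,p3},{p2,p4},{p3,p4},{p3,p5},{p4,p5},{p1,p4,p5},{p2,p3,p4}}
  W12: {{p4},{p1,p4},{p2,p4},{p3,p4},{p4,p5},{p1,p4,p5},{p2,p3,p4}}
  W13: {{p2},{p4},{p1,p4},{p2,p3},{p2,p4},{p3,p4},{p4,p5},{p1,p4,p5},{p2,p3,p4}}
  W14: {{p2},{p2,p3},{p2,p4},{p3,p4},{p2,p3,p4}} {{p1,p5},{p4,p5},{p1,p4,p5}}
  W23: {{p4},{p1,p4},{p2,p4},{p3,p4},{p4,p5},{p1,p4,p5},{p2,p3,p4}}
  W24: {{p2,p4},{p3,p4},{p2,p3,p4}} {{p4,p5},{p1,p4,p5}}
  W34: {{p2},{p2,p3},{p2,p4},{p3,p4},{p2,p3,p4}} {{p4,p5},{p1,p4,p5}}
  W123: {{p4},{p1,p4},{p2,p4},{p3,p4},{p4,p5},{p1,p4,p5},{p2,p3,p4}}
  W124: {{p2,p4},{p3,p4},{p2,p3,p4}} {{p4,p5},{p1,p4,p5}}
  W134: {{p2},{p2,p3},{p2,p4},{p3,p4},{p2,p3,p4}} {{p4,p5},{p1,p4,p5}}
  W234: {{p2,p4},{p3,p4},{p2,p3,p4}} {{p4,p5},{p1,p4,p5}}
  W1234: {{p2,p4},{p3,p4},{p2,p3,p4}} {{p4,p5},{p1,p4,p5}}
C dims 4,9,7,2; δ0: rk 3, SNF 1^3; δ1: rk 5, SNF 1^5; δ2: rk 2, SNF 1^2
Ȟ^0 = (4 − 3) − 0 = 1, so Ȟ^0 ≅ Z
Ȟ^1 = (9 − 5) − 3 = 1, so Ȟ^1 ≅ Z
Ȟ^2 = (7 − 2) − 5 = 0, so Ȟ^2 ≅ 0

Ȟ^0(U;F) ≅ Z,  Ȟ^1(U;F) ≅ Z,  Ȟ^2(U;F) ≅ 0


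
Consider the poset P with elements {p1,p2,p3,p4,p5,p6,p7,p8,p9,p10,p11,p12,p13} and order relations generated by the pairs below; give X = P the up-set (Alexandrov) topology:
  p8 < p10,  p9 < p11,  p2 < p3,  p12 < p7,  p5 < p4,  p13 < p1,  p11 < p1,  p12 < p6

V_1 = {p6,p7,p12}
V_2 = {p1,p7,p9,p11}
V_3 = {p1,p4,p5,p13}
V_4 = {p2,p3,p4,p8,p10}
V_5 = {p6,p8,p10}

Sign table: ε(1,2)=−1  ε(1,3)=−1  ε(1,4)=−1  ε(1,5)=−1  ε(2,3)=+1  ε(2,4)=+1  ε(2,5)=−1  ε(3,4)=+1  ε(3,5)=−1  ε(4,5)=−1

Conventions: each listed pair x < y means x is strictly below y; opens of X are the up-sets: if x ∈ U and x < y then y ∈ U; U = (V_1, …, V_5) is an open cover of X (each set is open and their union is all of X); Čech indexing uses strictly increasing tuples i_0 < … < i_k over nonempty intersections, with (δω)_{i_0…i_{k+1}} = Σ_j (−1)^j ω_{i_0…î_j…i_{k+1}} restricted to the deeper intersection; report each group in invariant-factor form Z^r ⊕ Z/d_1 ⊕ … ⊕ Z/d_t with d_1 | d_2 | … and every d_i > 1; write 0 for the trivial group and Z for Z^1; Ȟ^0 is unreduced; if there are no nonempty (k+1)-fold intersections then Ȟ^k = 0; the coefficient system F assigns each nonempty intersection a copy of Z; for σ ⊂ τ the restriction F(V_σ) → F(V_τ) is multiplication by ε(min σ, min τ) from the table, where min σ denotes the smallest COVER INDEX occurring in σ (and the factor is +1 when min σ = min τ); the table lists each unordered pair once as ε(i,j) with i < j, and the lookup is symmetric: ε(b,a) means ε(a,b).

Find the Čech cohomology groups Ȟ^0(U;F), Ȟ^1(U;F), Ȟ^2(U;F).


Ȟ^0 = 0; Ȟ^1 = Z/2; Ȟ^2 = 0

nonempty overlaps:
  V12={p7} V15={p6} V23={p1} V34={p4} V45={p8,p10}
C dims 5,5; δ0: rk 5, SNF 1^4·2
degree 0: 5−5−0 = 0 → Ȟ^0 ≅ 0
degree 1: 5−0−5 = 0 plus torsion [2] → Ȟ^1 ≅ Z/2
degree 2: 0−0−0 = 0 → Ȟ^2 ≅ 0


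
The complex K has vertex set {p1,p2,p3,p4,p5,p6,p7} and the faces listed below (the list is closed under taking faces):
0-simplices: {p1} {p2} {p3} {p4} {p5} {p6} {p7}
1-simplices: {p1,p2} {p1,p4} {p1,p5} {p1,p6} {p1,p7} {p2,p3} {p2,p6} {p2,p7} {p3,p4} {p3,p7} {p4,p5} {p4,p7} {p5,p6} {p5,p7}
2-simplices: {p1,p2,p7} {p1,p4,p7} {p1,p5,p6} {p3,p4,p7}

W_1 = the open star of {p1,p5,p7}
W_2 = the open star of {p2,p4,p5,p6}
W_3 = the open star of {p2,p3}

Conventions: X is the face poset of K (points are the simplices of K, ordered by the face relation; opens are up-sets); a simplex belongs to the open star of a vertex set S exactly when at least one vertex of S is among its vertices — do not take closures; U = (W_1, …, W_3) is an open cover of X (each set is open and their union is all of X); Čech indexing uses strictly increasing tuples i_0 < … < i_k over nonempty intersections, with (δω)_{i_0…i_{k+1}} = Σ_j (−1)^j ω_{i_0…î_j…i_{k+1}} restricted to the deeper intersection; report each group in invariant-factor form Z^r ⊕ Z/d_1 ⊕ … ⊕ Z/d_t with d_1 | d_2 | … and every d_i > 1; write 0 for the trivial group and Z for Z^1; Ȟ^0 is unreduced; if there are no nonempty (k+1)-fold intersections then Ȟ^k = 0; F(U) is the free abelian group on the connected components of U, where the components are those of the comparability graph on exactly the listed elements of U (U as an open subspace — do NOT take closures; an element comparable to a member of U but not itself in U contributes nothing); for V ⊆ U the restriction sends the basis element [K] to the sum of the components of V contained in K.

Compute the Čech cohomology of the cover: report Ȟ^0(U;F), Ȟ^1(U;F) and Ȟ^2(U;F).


nonempty overlaps:
  W1={{p1},{p5},{p7},{p1,p2},{p1,p4},{p1,p5},{p1,p6},{p1,p7},{p2,p7},{p3,p7},{p4,p5},{p4,p7},{p5,p6},{p5,p7},{p1,p2,p7},{p1,p4,p7},{p1,p5,p6},{p3,p4,p7}} W2={{p2},{p4},{p5},{p6},{p1,p2},{p1,p4},{p1,p5},{p1,p6},{p2,p3},{p2,p6},{p2,p7},{p3,p4},{p4,p5},{p4,p7},{p5,p6},{p5,p7},{p1,p2,p7},{p1,p4,p7},{p1,p5,p6},{p3,p4,p7}} W3={{p2},{p3},{p1,p2},{p2,p3},{p2,p6},{p2,p7},{p3,p4},{p3,p7},{p1,p2,p7},{p3,p4,p7}}
  W12={{p5},{p1,p2},{p1,p4},{p1,p5},{p1,p6},{p2,p7},{p4,p5},{p4,p7},{p5,p6},{p5,p7},{p1,p2,p7},{p1,p4,p7},{p1,p5,p6},{p3,p4,p7}} W13={{p1,p2},{p2,p7},{p3,p7},{p1,p2,p7},{p3,p4,p7}} W23={{p2},{p1,p2},{p2,p3},{p2,p6},{p2,p7},{p3,p4},{p1,p2,p7},{p3,p4,p7}}
  W123={{p1,p2},{p2,p7},{p1,p2,p7},{p3,p4,p7}}
components per intersection:
  W1: {{p1},{p5},{p7},{p1,p2},{p1,p4},{p1,p5},{p1,p6},{p1,p7},{p2,p7},{p3,p7},{p4,p5},{p4,p7},{p5,p6},{p5,p7},{p1,p2,p7},{p1,p4,p7},{p1,p5,p6},{p3,p4,p7}}
  W2: {{p2},{p4},{p5},{p6},{p1,p2},{p1,p4},{p1,p5},{p1,p6},{p2,p3},{p2,p6},{p2,p7},{p3,p4},{p4,p5},{p4,p7},{p5,p6},{p5,p7},{p1,p2,p7},{p1,p4,p7},{p1,p5,p6},{p3,p4,p7}}
  W3: {{p2},{p3},{p1,p2},{p2,p3},{p2,p6},{p2,p7},{p3,p4},{p3,p7},{p1,p2,p7},{p3,p4,p7}}
  W12: {{p5},{p1,p5},{p1,p6},{p4,p5},{p5,p6},{p5,p7},{p1,p5,p6}} {{p1,p2},{p2,p7},{p1,p2,p7}} {{p1,p4},{p4,p7},{p1,p4,p7},{p3,p4,p7}}
  W13: {{p1,p2},{p2,p7},{p1,p2,p7}} {{p3,p7},{p3,p4,p7}}
  W23: {{p2},{p1,p2},{p2,p3},{p2,p6},{p2,p7},{p1,p2,p7}} {{p3,p4},{p3,p4,p7}}
  W123: {{p1,p2},{p2,p7},{p1,p2,p7}} {{p3,p4,p7}}
C dims 3,7,2; δ0: rk 2, SNF 1^2; δ1: rk 2, SNF 1^2
degree 0: 3−2−0 = 1 → Ȟ^0 ≅ Z
degree 1: 7−2−2 = 3 → Ȟ^1 ≅ Z^3
degree 2: 2−0−2 = 0 → Ȟ^2 ≅ 0

Ȟ^0 ≅ Z; Ȟ^1 ≅ Z^3; Ȟ^2 ≅ 0


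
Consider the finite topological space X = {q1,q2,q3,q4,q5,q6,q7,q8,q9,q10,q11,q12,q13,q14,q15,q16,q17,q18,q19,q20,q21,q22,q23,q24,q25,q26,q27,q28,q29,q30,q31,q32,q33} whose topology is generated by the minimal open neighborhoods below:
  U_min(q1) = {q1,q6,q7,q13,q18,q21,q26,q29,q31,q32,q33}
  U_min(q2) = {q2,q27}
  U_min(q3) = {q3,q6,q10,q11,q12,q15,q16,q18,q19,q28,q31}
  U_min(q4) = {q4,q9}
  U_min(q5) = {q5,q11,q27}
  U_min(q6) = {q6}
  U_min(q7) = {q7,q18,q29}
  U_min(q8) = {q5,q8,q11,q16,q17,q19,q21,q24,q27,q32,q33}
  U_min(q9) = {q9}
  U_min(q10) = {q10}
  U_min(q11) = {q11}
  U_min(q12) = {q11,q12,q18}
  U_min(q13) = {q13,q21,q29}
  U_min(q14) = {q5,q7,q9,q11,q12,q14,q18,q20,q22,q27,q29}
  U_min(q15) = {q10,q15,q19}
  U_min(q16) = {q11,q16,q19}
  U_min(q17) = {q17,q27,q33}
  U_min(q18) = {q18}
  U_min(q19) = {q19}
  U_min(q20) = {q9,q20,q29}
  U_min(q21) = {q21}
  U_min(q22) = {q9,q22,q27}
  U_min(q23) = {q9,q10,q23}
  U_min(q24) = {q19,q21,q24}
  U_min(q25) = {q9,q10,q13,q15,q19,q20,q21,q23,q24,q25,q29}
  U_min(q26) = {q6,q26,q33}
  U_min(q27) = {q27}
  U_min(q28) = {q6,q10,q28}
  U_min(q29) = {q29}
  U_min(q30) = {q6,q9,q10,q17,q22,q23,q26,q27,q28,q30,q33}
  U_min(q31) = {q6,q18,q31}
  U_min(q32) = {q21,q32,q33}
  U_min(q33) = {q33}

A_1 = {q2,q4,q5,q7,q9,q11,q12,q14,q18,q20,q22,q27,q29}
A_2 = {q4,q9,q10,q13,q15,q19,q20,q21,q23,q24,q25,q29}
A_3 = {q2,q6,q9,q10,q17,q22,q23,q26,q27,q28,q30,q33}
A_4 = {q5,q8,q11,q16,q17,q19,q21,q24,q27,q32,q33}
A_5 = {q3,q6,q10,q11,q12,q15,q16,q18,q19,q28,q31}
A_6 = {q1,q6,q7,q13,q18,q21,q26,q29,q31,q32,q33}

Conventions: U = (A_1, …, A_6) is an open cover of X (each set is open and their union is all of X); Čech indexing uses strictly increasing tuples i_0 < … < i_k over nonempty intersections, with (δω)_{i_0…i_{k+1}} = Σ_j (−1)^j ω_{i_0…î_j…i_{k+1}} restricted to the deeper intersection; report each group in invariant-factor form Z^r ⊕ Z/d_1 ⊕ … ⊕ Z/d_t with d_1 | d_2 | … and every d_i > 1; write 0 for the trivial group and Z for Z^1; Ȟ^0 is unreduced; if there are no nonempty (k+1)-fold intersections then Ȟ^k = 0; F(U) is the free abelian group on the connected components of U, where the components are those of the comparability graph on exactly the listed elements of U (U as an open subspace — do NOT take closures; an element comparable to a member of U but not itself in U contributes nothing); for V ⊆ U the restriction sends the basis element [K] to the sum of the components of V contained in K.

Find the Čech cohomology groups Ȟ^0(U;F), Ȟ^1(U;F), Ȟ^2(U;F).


intersection data:
  A12={q4,q9,q20,q29} A13={q2,q9,q22,q27} A14={q5,q11,q27} A15={q11,q12,q18} A16={q7,q18,q29} A23={q9,q10,q23} A24={q19,q21,q24} A25={q10,q15,q19} A26={q13,q21,q29} A34={q17,q27,q33} A35={q6,q10,q28} A36={q6,q26,q33} A45={q11,q16,q19} A46={q21,q32,q33} A56={q6,q18,q31}
  A123={q9} A126={q29} A134={q27} A145={q11} A156={q18} A235={q10} A245={q19} A246={q21} A346={q33} A356={q6}
components per intersection:
  A1: {q2,q4,q5,q7,q9,q11,q12,q14,q18,q20,q22,q27,q29}
  A2: {q4,q9,q10,q13,q15,q19,q20,q21,q23,q24,q25,q29}
  A3: {q2,q6,q9,q10,q17,q22,q23,q26,q27,q28,q30,q33}
  A4: {q5,q8,q11,q16,q17,q19,q21,q24,q27,q32,q33}
  A5: {q3,q6,q10,q11,q12,q15,q16,q18,q19,q28,q31}
  A6: {q1,q6,q7,q13,q18,q21,q26,q29,q31,q32,q33}
  A12: {q4,q9,q20,q29}
  A13: {q2,q9,q22,q27}
  A14: {q5,q11,q27}
  A15: {q11,q12,q18}
  A16: {q7,q18,q29}
  A23: {q9,q10,q23}
  A24: {q19,q21,q24}
  A25: {q10,q15,q19}
  A26: {q13,q21,q29}
  A34: {q17,q27,q33}
  A35: {q6,q10,q28}
  A36: {q6,q26,q33}
  A45: {q11,q16,q19}
  A46: {q21,q32,q33}
  A56: {q6,q18,q31}
  A123: {q9}
  A126: {q29}
  A134: {q27}
  A145: {q11}
  A156: {q18}
  A235: {q10}
  A245: {q19}
  A246: {q21}
  A346: {q33}
  A356: {q6}
C dims 6,15,10; δ0: rk 5, SNF 1^5; δ1: rk 10, SNF 1^9·2
Ȟ^0 = (6 − 5) − 0 = 1, so Ȟ^0 ≅ Z
Ȟ^1 = (15 − 10) − 5 = 0, so Ȟ^1 ≅ 0
Ȟ^2 = (10 − 0) − 10 = 0 plus torsion [2], so Ȟ^2 ≅ Z/2

Ȟ^0 ≅ Z,  Ȟ^1 ≅ 0,  Ȟ^2 ≅ Z/2


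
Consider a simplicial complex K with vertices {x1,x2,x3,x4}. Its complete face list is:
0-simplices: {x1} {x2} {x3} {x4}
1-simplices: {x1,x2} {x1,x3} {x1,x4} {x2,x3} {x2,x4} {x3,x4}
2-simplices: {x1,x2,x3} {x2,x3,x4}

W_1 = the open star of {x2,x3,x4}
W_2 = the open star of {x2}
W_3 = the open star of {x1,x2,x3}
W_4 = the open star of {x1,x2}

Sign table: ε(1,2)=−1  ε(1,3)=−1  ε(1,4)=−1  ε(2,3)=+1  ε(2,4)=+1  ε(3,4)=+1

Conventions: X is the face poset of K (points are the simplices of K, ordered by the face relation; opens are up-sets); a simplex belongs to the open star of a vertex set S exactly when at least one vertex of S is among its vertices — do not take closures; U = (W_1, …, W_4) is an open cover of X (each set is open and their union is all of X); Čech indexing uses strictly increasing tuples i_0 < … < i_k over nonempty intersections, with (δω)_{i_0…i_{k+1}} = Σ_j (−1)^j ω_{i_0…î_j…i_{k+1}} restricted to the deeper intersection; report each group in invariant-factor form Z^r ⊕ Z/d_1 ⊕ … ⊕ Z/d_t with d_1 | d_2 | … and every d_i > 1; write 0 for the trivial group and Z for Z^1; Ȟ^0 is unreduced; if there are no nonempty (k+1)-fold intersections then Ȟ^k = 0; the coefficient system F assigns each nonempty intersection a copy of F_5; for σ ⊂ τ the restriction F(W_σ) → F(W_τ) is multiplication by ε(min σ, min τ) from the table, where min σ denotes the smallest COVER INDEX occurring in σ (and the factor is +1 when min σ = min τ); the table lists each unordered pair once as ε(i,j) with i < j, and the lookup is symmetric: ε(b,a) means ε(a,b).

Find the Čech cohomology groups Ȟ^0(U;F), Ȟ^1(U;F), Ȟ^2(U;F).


Ȟ^0(U;F) ≅ Z/5, Ȟ^1(U;F) ≅ 0 and Ȟ^2(U;F) ≅ 0

nerve of the cover:
  W1={{x2},{x3},{x4},{x1,x2},{x1,x3},{x1,x4},{x2,x3},{x2,x4},{x3,x4},{x1,x2,x3},{x2,x3,x4}} W2={{x2},{x1,x2},{x2,x3},{x2,x4},{x1,x2,x3},{x2,x3,x4}} W3={{x1},{x2},{x3},{x1,x2},{x1,x3},{x1,x4},{x2,x3},{x2,x4},{x3,x4},{x1,x2,x3},{x2,x3,x4}} W4={{x1},{x2},{x1,x2},{x1,x3},{x1,x4},{x2,x3},{x2,x4},{x1,x2,x3},{x2,x3,x4}}
  W12={{x2},{x1,x2},{x2,x3},{x2,x4},{x1,x2,x3},{x2,x3,x4}} W13={{x2},{x3},{x1,x2},{x1,x3},{x1,x4},{x2,x3},{x2,x4},{x3,x4},{x1,x2,x3},{x2,x3,x4}} W14={{x2},{x1,x2},{x1,x3},{x1,x4},{x2,x3},{x2,x4},{x1,x2,x3},{x2,x3,x4}} W23={{x2},{x1,x2},{x2,x3},{x2,x4},{x1,x2,x3},{x2,x3,x4}} W24={{x2},{x1,x2},{x2,x3},{x2,x4},{x1,x2,x3},{x2,x3,x4}} W34={{x1},{x2},{x1,x2},{x1,x3},{x1,x4},{x2,x3},{x2,x4},{x1,x2,x3},{x2,x3,x4}}
  W123={{x2},{x1,x2},{x2,x3},{x2,x4},{x1,x2,x3},{x2,x3,x4}} W124={{x2},{x1,x2},{x2,x3},{x2,x4},{x1,x2,x3},{x2,x3,x4}} W134={{x2},{x1,x2},{x1,x3},{x1,x4},{x2,x3},{x2,x4},{x1,x2,x3},{x2,x3,x4}} W234={{x2},{x1,x2},{x2,x3},{x2,x4},{x1,x2,x3},{x2,x3,x4}}
  W1234={{x2},{x1,x2},{x2,x3},{x2,x4},{x1,x2,x3},{x2,x3,x4}}
C dims 4,6,4,1; δ0: rk_F5 3; δ1: rk_F5 3; δ2: rk_F5 1
Ȟ^0 = (4 − 3) − 0 = 1, so Ȟ^0 ≅ Z/5
Ȟ^1 = (6 − 3) − 3 = 0, so Ȟ^1 ≅ 0
Ȟ^2 = (4 − 1) − 3 = 0, so Ȟ^2 ≅ 0


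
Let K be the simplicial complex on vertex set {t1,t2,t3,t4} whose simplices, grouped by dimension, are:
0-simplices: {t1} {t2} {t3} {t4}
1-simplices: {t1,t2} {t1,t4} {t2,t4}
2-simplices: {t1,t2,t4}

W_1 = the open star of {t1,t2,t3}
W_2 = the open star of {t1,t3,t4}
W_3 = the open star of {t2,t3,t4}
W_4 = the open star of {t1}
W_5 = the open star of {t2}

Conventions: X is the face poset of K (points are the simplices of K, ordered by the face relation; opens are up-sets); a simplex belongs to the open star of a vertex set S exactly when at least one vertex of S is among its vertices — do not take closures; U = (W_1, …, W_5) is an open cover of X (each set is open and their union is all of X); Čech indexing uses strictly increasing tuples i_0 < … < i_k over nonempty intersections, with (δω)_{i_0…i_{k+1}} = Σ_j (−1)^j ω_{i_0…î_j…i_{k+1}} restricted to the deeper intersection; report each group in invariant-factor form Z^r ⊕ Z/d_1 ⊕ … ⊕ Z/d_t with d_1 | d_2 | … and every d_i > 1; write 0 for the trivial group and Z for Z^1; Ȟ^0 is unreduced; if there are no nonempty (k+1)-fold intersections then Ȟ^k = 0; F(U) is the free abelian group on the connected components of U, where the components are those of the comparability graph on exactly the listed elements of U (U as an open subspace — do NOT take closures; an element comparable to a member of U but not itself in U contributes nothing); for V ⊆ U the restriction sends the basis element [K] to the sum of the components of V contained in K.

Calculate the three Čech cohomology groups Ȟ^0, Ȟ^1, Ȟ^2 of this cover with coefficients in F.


Ȟ^0 = Z^2; Ȟ^1 = 0; Ȟ^2 = 0

intersection data:
  W1={{t1},{t2},{t3},{t1,t2},{t1,t4},{t2,t4},{t1,t2,t4}} W2={{t1},{t3},{t4},{t1,t2},{t1,t4},{t2,t4},{t1,t2,t4}} W3={{t2},{t3},{t4},{t1,t2},{t1,t4},{t2,t4},{t1,t2,t4}} W4={{t1},{t1,t2},{t1,t4},{t1,t2,t4}} W5={{t2},{t1,t2},{t2,t4},{t1,t2,t4}}
  W12={{t1},{t3},{t1,t2},{t1,t4},{t2,t4},{t1,t2,t4}} W13={{t2},{t3},{t1,t2},{t1,t4},{t2,t4},{t1,t2,t4}} W14={{t1},{t1,t2},{t1,t4},{t1,t2,t4}} W15={{t2},{t1,t2},{t2,t4},{t1,t2,t4}} W23={{t3},{t4},{t1,t2},{t1,t4},{t2,t4},{t1,t2,t4}} W24={{t1},{t1,t2},{t1,t4},{t1,t2,t4}} W25={{t1,t2},{t2,t4},{t1,t2,t4}} W34={{t1,t2},{t1,t4},{t1,t2,t4}} W35={{t2},{t1,t2},{t2,t4},{t1,t2,t4}} W45={{t1,t2},{t1,t2,t4}}
  W123={{t3},{t1,t2},{t1,t4},{t2,t4},{t1,t2,t4}} W124={{t1},{t1,t2},{t1,t4},{t1,t2,t4}} W125={{t1,t2},{t2,t4},{t1,t2,t4}} W134={{t1,t2},{t1,t4},{t1,t2,t4}} W135={{t2},{t1,t2},{t2,t4},{t1,t2,t4}} W145={{t1,t2},{t1,t2,t4}} W234={{t1,t2},{t1,t4},{t1,t2,t4}} W235={{t1,t2},{t2,t4},{t1,t2,t4}} W245={{t1,t2},{t1,t2,t4}} W345={{t1,t2},{t1,t2,t4}}
  W1234={{t1,t2},{t1,t4},{t1,t2,t4}} W1235={{t1,t2},{t2,t4},{t1,t2,t4}} W1245={{t1,t2},{t1,t2,t4}} W1345={{t1,t2},{t1,t2,t4}} W2345={{t1,t2},{t1,t2,t4}}
  W12345={{t1,t2},{t1,t2,t4}}
components per intersection:
  W1: {{t1},{t2},{t1,t2},{t1,t4},{t2,t4},{t1,t2,t4}} {{t3}}
  W2: {{t1},{t4},{t1,t2},{t1,t4},{t2,t4},{t1,t2,t4}} {{t3}}
  W3: {{t2},{t4},{t1,t2},{t1,t4},{t2,t4},{t1,t2,t4}} {{t3}}
  W4: {{t1},{t1,t2},{t1,t4},{t1,t2,t4}}
  W5: {{t2},{t1,t2},{t2,t4},{t1,t2,t4}}
  W12: {{t1},{t1,t2},{t1,t4},{t2,t4},{t1,t2,t4}} {{t3}}
  W13: {{t2},{t1,t2},{t1,t4},{t2,t4},{t1,t2,t4}} {{t3}}
  W14: {{t1},{t1,t2},{t1,t4},{t1,t2,t4}}
  W15: {{t2},{t1,t2},{t2,t4},{t1,t2,t4}}
  W23: {{t3}} {{t4},{t1,t2},{t1,t4},{t2,t4},{t1,t2,t4}}
  W24: {{t1},{t1,t2},{t1,t4},{t1,t2,t4}}
  W25: {{t1,t2},{t2,t4},{t1,t2,t4}}
  W34: {{t1,t2},{t1,t4},{t1,t2,t4}}
  W35: {{t2},{t1,t2},{t2,t4},{t1,t2,t4}}
  W45: {{t1,t2},{t1,t2,t4}}
  W123: {{t3}} {{t1,t2},{t1,t4},{t2,t4},{t1,t2,t4}}
  W124: {{t1},{t1,t2},{t1,t4},{t1,t2,t4}}
  W125: {{t1,t2},{t2,t4},{t1,t2,t4}}
  W134: {{t1,t2},{t1,t4},{t1,t2,t4}}
  W135: {{t2},{t1,t2},{t2,t4},{t1,t2,t4}}
  W145: {{t1,t2},{t1,t2,t4}}
  W234: {{t1,t2},{t1,t4},{t1,t2,t4}}
  W235: {{t1,t2},{t2,t4},{t1,t2,t4}}
  W245: {{t1,t2},{t1,t2,t4}}
  W345: {{t1,t2},{t1,t2,t4}}
  W1234: {{t1,t2},{t1,t4},{t1,t2,t4}}
  W1235: {{t1,t2},{t2,t4},{t1,t2,t4}}
  W1245: {{t1,t2},{t1,t2,t4}}
  W1345: {{t1,t2},{t1,t2,t4}}
  W2345: {{t1,t2},{t1,t2,t4}}
  W12345: {{t1,t2},{t1,t2,t4}}
C dims 8,13,11,5; δ0: rk 6, SNF 1^6; δ1: rk 7, SNF 1^7; δ2: rk 4, SNF 1^4
Ȟ^0 = (8 − 6) − 0 = 2, so Ȟ^0 ≅ Z^2
Ȟ^1 = (13 − 7) − 6 = 0, so Ȟ^1 ≅ 0
Ȟ^2 = (11 − 4) − 7 = 0, so Ȟ^2 ≅ 0


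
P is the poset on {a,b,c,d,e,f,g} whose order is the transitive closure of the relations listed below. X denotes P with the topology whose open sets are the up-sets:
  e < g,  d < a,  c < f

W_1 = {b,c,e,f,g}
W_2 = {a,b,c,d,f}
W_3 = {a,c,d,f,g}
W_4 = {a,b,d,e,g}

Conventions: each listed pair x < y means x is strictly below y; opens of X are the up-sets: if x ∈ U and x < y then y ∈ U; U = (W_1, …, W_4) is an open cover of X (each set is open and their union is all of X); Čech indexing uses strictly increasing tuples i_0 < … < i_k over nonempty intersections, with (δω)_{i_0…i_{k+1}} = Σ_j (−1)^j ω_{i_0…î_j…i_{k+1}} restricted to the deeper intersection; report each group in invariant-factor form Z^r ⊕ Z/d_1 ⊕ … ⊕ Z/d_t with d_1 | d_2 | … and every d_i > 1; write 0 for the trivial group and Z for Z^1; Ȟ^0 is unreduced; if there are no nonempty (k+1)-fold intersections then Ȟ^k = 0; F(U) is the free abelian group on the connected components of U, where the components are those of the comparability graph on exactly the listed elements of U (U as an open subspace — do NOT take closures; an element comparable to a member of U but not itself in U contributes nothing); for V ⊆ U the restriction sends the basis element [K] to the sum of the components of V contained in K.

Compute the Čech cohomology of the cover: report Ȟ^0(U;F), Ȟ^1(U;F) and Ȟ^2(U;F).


Ȟ^0 ≅ Z^4, Ȟ^1 ≅ 0 and Ȟ^2 ≅ 0

nerve of the cover:
  W12={b,c,f} W13={c,f,g} W14={b,e,g} W23={a,c,d,f} W24={a,b,d} W34={a,d,g}
  W123={c,f} W124={b} W134={g} W234={a,d}
components per intersection:
  W1: {b} {c,f} {e,g}
  W2: {a,d} {b} {c,f}
  W3: {a,d} {c,f} {g}
  W4: {a,d} {b} {e,g}
  W12: {b} {c,f}
  W13: {c,f} {g}
  W14: {b} {e,g}
  W23: {a,d} {c,f}
  W24: {a,d} {b}
  W34: {a,d} {g}
  W123: {c,f}
  W124: {b}
  W134: {g}
  W234: {a,d}
C dims 12,12,4; δ0: rk 8, SNF 1^8; δ1: rk 4, SNF 1^4
Ȟ^0 = (12 − 8) − 0 = 4, so Ȟ^0 ≅ Z^4
Ȟ^1 = (12 − 4) − 8 = 0, so Ȟ^1 ≅ 0
Ȟ^2 = (4 − 0) − 4 = 0, so Ȟ^2 ≅ 0


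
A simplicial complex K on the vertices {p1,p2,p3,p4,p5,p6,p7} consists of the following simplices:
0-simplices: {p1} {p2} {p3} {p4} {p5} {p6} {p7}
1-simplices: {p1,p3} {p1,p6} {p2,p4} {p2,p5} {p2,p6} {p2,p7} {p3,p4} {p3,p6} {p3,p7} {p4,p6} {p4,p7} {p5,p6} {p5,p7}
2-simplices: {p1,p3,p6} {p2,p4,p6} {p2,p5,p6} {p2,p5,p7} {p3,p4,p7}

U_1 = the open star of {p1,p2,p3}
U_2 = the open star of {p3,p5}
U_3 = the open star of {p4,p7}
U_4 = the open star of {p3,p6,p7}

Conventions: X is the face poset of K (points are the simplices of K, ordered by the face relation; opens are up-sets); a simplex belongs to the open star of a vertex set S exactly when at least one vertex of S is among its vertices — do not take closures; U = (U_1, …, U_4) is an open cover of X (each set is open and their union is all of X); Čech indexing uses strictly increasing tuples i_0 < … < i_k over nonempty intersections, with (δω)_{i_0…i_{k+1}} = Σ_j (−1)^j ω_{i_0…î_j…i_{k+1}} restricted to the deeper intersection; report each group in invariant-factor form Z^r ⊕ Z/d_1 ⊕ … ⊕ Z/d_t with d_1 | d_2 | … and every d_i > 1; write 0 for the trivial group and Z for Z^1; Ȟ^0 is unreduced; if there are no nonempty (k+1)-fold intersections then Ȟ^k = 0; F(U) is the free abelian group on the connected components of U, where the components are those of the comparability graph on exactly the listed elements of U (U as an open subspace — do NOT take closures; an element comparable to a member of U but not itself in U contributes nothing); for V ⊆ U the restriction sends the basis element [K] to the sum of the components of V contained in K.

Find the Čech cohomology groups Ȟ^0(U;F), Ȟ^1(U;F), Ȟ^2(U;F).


nonempty overlaps:
  U1={{p1},{p2},{p3},{p1,p3},{p1,p6},{p2,p4},{p2,p5},{p2,p6},{p2,p7},{p3,p4},{p3,p6},{p3,p7},{p1,p3,p6},{p2,p4,p6},{p2,p5,p6},{p2,p5,p7},{p3,p4,p7}} U2={{p3},{p5},{p1,p3},{p2,p5},{p3,p4},{p3,p6},{p3,p7},{p5,p6},{p5,p7},{p1,p3,p6},{p2,p5,p6},{p2,p5,p7},{p3,p4,p7}} U3={{p4},{p7},{p2,p4},{p2,p7},{p3,p4},{p3,p7},{p4,p6},{p4,p7},{p5,p7},{p2,p4,p6},{p2,p5,p7},{p3,p4,p7}} U4={{p3},{p6},{p7},{p1,p3},{p1,p6},{p2,p6},{p2,p7},{p3,p4},{p3,p6},{p3,p7},{p4,p6},{p4,p7},{p5,p6},{p5,p7},{p1,p3,p6},{p2,p4,p6},{p2,p5,p6},{p2,p5,p7},{p3,p4,p7}}
  U12={{p3},{p1,p3},{p2,p5},{p3,p4},{p3,p6},{p3,p7},{p1,p3,p6},{p2,p5,p6},{p2,p5,p7},{p3,p4,p7}} U13={{p2,p4},{p2,p7},{p3,p4},{p3,p7},{p2,p4,p6},{p2,p5,p7},{p3,p4,p7}} U14={{p3},{p1,p3},{p1,p6},{p2,p6},{p2,p7},{p3,p4},{p3,p6},{p3,p7},{p1,p3,p6},{p2,p4,p6},{p2,p5,p6},{p2,p5,p7},{p3,p4,p7}} U23={{p3,p4},{p3,p7},{p5,p7},{p2,p5,p7},{p3,p4,p7}} U24={{p3},{p1,p3},{p3,p4},{p3,p6},{p3,p7},{p5,p6},{p5,p7},{p1,p3,p6},{p2,p5,p6},{p2,p5,p7},{p3,p4,p7}} U34={{p7},{p2,p7},{p3,p4},{p3,p7},{p4,p6},{p4,p7},{p5,p7},{p2,p4,p6},{p2,p5,p7},{p3,p4,p7}}
  U123={{p3,p4},{p3,p7},{p2,p5,p7},{p3,p4,p7}} U124={{p3},{p1,p3},{p3,p4},{p3,p6},{p3,p7},{p1,p3,p6},{p2,p5,p6},{p2,p5,p7},{p3,p4,p7}} U134={{p2,p7},{p3,p4},{p3,p7},{p2,p4,p6},{p2,p5,p7},{p3,p4,p7}} U234={{p3,p4},{p3,p7},{p5,p7},{p2,p5,p7},{p3,p4,p7}}
  U1234={{p3,p4},{p3,p7},{p2,p5,p7},{p3,p4,p7}}
components per intersection:
  U1: {{p1},{p3},{p1,p3},{p1,p6},{p3,p4},{p3,p6},{p3,p7},{p1,p3,p6},{p3,p4,p7}} {{p2},{p2,p4},{p2,p5},{p2,p6},{p2,p7},{p2,p4,p6},{p2,p5,p6},{p2,p5,p7}}
  U2: {{p3},{p1,p3},{p3,p4},{p3,p6},{p3,p7},{p1,p3,p6},{p3,p4,p7}} {{p5},{p2,p5},{p5,p6},{p5,p7},{p2,p5,p6},{p2,p5,p7}}
  U3: {{p4},{p7},{p2,p4},{p2,p7},{p3,p4},{p3,p7},{p4,p6},{p4,p7},{p5,p7},{p2,p4,p6},{p2,p5,p7},{p3,p4,p7}}
  U4: {{p3},{p6},{p7},{p1,p3},{p1,p6},{p2,p6},{p2,p7},{p3,p4},{p3,p6},{p3,p7},{p4,p6},{p4,p7},{p5,p6},{p5,p7},{p1,p3,p6},{p2,p4,p6},{p2,p5,p6},{p2,p5,p7},{p3,p4,p7}}
  U12: {{p3},{p1,p3},{p3,p4},{p3,p6},{p3,p7},{p1,p3,p6},{p3,p4,p7}} {{p2,p5},{p2,p5,p6},{p2,p5,p7}}
  U13: {{p2,p4},{p2,p4,p6}} {{p2,p7},{p2,p5,p7}} {{p3,p4},{p3,p7},{p3,p4,p7}}
  U14: {{p3},{p1,p3},{p1,p6},{p3,p4},{p3,p6},{p3,p7},{p1,p3,p6},{p3,p4,p7}} {{p2,p6},{p2,p4,p6},{p2,p5,p6}} {{p2,p7},{p2,p5,p7}}
  U23: {{p3,p4},{p3,p7},{p3,p4,p7}} {{p5,p7},{p2,p5,p7}}
  U24: {{p3},{p1,p3},{p3,p4},{p3,p6},{p3,p7},{p1,p3,p6},{p3,p4,p7}} {{p5,p6},{p2,p5,p6}} {{p5,p7},{p2,p5,p7}}
  U34: {{p7},{p2,p7},{p3,p4},{p3,p7},{p4,p7},{p5,p7},{p2,p5,p7},{p3,p4,p7}} {{p4,p6},{p2,p4,p6}}
  U123: {{p3,p4},{p3,p7},{p3,p4,p7}} {{p2,p5,p7}}
  U124: {{p3},{p1,p3},{p3,p4},{p3,p6},{p3,p7},{p1,p3,p6},{p3,p4,p7}} {{p2,p5,p6}} {{p2,p5,p7}}
  U134: {{p2,p7},{p2,p5,p7}} {{p3,p4},{p3,p7},{p3,p4,p7}} {{p2,p4,p6}}
  U234: {{p3,p4},{p3,p7},{p3,p4,p7}} {{p5,p7},{p2,p5,p7}}
  U1234: {{p3,p4},{p3,p7},{p3,p4,p7}} {{p2,p5,p7}}
C dims 6,15,10,2; δ0: rk 5, SNF 1^5; δ1: rk 8, SNF 1^8; δ2: rk 2, SNF 1^2
degree 0: 6−5−0 = 1 → Ȟ^0 ≅ Z
degree 1: 15−8−5 = 2 → Ȟ^1 ≅ Z^2
degree 2: 10−2−8 = 0 → Ȟ^2 ≅ 0

Ȟ^0 ≅ Z, Ȟ^1 ≅ Z^2 and Ȟ^2 ≅ 0


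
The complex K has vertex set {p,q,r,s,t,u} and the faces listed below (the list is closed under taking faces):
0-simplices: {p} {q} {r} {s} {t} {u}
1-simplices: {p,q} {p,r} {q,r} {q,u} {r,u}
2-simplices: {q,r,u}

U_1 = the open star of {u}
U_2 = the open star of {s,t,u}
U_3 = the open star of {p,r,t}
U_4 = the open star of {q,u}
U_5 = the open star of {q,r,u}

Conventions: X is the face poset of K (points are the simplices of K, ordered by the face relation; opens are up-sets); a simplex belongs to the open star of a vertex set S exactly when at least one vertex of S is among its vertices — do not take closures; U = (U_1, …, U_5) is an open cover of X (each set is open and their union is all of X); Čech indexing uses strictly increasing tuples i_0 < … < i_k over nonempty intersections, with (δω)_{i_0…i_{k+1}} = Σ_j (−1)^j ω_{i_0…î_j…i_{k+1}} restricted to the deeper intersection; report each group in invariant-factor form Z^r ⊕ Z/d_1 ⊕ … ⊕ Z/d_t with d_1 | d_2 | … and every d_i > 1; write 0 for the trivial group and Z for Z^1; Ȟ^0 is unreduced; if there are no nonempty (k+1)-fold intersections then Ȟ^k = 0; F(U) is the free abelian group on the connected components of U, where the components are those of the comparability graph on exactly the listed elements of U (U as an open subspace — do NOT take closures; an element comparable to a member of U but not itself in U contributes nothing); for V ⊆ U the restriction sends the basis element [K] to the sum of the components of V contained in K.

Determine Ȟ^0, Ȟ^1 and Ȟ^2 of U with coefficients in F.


nerve simplices:
  U1={{u},{q,u},{r,u},{q,r,u}} U2={{s},{t},{u},{q,u},{r,u},{q,r,u}} U3={{p},{r},{t},{p,q},{p,r},{q,r},{r,u},{q,r,u}} U4={{q},{u},{p,q},{q,r},{q,u},{r,u},{q,r,u}} U5={{q},{r},{u},{p,q},{p,r},{q,r},{q,u},{r,u},{q,r,u}}
  U12={{u},{q,u},{r,u},{q,r,u}} U13={{r,u},{q,r,u}} U14={{u},{q,u},{r,u},{q,r,u}} U15={{u},{q,u},{r,u},{q,r,u}} U23={{t},{r,u},{q,r,u}} U24={{u},{q,u},{r,u},{q,r,u}} U25={{u},{q,u},{r,u},{q,r,u}} U34={{p,q},{q,r},{r,u},{q,r,u}} U35={{r},{p,q},{p,r},{q,r},{r,u},{q,r,u}} U45={{q},{u},{p,q},{q,r},{q,u},{r,u},{q,r,u}}
  U123={{r,u},{q,r,u}} U124={{u},{q,u},{r,u},{q,r,u}} U125={{u},{q,u},{r,u},{q,r,u}} U134={{r,u},{q,r,u}} U135={{r,u},{q,r,u}} U145={{u},{q,u},{r,u},{q,r,u}} U234={{r,u},{q,r,u}} U235={{r,u},{q,r,u}} U245={{u},{q,u},{r,u},{q,r,u}} U345={{p,q},{q,r},{r,u},{q,r,u}}
  U1234={{r,u},{q,r,u}} U1235={{r,u},{q,r,u}} U1245={{u},{q,u},{r,u},{q,r,u}} U1345={{r,u},{q,r,u}} U2345={{r,u},{q,r,u}}
  U12345={{r,u},{q,r,u}}
components per intersection:
  U1: {{u},{q,u},{r,u},{q,r,u}}
  U2: {{s}} {{t}} {{u},{q,u},{r,u},{q,r,u}}
  U3: {{p},{r},{p,q},{p,r},{q,r},{r,u},{q,r,u}} {{t}}
  U4: {{q},{u},{p,q},{q,r},{q,u},{r,u},{q,r,u}}
  U5: {{q},{r},{u},{p,q},{p,r},{q,r},{q,u},{r,u},{q,r,u}}
  U12: {{u},{q,u},{r,u},{q,r,u}}
  U13: {{r,u},{q,r,u}}
  U14: {{u},{q,u},{r,u},{q,r,u}}
  U15: {{u},{q,u},{r,u},{q,r,u}}
  U23: {{t}} {{r,u},{q,r,u}}
  U24: {{u},{q,u},{r,u},{q,r,u}}
  U25: {{u},{q,u},{r,u},{q,r,u}}
  U34: {{p,q}} {{q,r},{r,u},{q,r,u}}
  U35: {{r},{p,r},{q,r},{r,u},{q,r,u}} {{p,q}}
  U45: {{q},{u},{p,q},{q,r},{q,u},{r,u},{q,r,u}}
  U123: {{r,u},{q,r,u}}
  U124: {{u},{q,u},{r,u},{q,r,u}}
  U125: {{u},{q,u},{r,u},{q,r,u}}
  U134: {{r,u},{q,r,u}}
  U135: {{r,u},{q,r,u}}
  U145: {{u},{q,u},{r,u},{q,r,u}}
  U234: {{r,u},{q,r,u}}
  U235: {{r,u},{q,r,u}}
  U245: {{u},{q,u},{r,u},{q,r,u}}
  U345: {{p,q}} {{q,r},{r,u},{q,r,u}}
  U1234: {{r,u},{q,r,u}}
  U1235: {{r,u},{q,r,u}}
  U1245: {{u},{q,u},{r,u},{q,r,u}}
  U1345: {{r,u},{q,r,u}}
  U2345: {{r,u},{q,r,u}}
  U12345: {{r,u},{q,r,u}}
C dims 8,13,11,5; δ0: rk 5, SNF 1^5; δ1: rk 7, SNF 1^7; δ2: rk 4, SNF 1^4
degree 0: 8−5−0 = 3 → Ȟ^0 ≅ Z^3
degree 1: 13−7−5 = 1 → Ȟ^1 ≅ Z
degree 2: 11−4−7 = 0 → Ȟ^2 ≅ 0

Ȟ^0(U;F) ≅ Z^3,  Ȟ^1(U;F) ≅ Z,  Ȟ^2(U;F) ≅ 0
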